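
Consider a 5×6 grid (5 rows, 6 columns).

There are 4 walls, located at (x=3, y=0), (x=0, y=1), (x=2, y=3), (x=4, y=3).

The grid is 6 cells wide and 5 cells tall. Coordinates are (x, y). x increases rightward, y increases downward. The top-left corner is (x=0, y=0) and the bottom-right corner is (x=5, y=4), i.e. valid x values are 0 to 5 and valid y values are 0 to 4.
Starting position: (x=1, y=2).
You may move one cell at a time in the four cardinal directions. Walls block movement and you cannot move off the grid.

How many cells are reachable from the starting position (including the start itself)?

BFS flood-fill from (x=1, y=2):
  Distance 0: (x=1, y=2)
  Distance 1: (x=1, y=1), (x=0, y=2), (x=2, y=2), (x=1, y=3)
  Distance 2: (x=1, y=0), (x=2, y=1), (x=3, y=2), (x=0, y=3), (x=1, y=4)
  Distance 3: (x=0, y=0), (x=2, y=0), (x=3, y=1), (x=4, y=2), (x=3, y=3), (x=0, y=4), (x=2, y=4)
  Distance 4: (x=4, y=1), (x=5, y=2), (x=3, y=4)
  Distance 5: (x=4, y=0), (x=5, y=1), (x=5, y=3), (x=4, y=4)
  Distance 6: (x=5, y=0), (x=5, y=4)
Total reachable: 26 (grid has 26 open cells total)

Answer: Reachable cells: 26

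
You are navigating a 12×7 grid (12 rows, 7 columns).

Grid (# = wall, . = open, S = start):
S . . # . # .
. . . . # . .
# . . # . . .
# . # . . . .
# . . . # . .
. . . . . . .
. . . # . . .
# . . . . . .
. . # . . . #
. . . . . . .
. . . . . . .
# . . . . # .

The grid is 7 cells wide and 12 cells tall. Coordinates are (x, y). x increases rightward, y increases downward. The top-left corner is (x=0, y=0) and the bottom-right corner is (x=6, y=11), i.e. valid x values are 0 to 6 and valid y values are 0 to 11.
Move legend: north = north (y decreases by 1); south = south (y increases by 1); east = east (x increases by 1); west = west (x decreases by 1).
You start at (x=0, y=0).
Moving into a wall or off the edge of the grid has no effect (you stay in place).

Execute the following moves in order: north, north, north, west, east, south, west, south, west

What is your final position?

Answer: Final position: (x=0, y=1)

Derivation:
Start: (x=0, y=0)
  [×3]north (north): blocked, stay at (x=0, y=0)
  west (west): blocked, stay at (x=0, y=0)
  east (east): (x=0, y=0) -> (x=1, y=0)
  south (south): (x=1, y=0) -> (x=1, y=1)
  west (west): (x=1, y=1) -> (x=0, y=1)
  south (south): blocked, stay at (x=0, y=1)
  west (west): blocked, stay at (x=0, y=1)
Final: (x=0, y=1)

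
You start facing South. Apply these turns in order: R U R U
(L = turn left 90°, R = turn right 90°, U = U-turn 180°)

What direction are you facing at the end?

Start: South
  R (right (90° clockwise)) -> West
  U (U-turn (180°)) -> East
  R (right (90° clockwise)) -> South
  U (U-turn (180°)) -> North
Final: North

Answer: Final heading: North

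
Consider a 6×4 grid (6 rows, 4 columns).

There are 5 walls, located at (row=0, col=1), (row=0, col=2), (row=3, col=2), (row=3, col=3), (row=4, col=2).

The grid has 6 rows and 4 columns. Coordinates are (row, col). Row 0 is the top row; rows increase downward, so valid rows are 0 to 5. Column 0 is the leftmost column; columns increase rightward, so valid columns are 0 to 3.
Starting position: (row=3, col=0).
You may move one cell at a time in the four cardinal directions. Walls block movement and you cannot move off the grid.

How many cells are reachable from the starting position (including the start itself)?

Answer: Reachable cells: 19

Derivation:
BFS flood-fill from (row=3, col=0):
  Distance 0: (row=3, col=0)
  Distance 1: (row=2, col=0), (row=3, col=1), (row=4, col=0)
  Distance 2: (row=1, col=0), (row=2, col=1), (row=4, col=1), (row=5, col=0)
  Distance 3: (row=0, col=0), (row=1, col=1), (row=2, col=2), (row=5, col=1)
  Distance 4: (row=1, col=2), (row=2, col=3), (row=5, col=2)
  Distance 5: (row=1, col=3), (row=5, col=3)
  Distance 6: (row=0, col=3), (row=4, col=3)
Total reachable: 19 (grid has 19 open cells total)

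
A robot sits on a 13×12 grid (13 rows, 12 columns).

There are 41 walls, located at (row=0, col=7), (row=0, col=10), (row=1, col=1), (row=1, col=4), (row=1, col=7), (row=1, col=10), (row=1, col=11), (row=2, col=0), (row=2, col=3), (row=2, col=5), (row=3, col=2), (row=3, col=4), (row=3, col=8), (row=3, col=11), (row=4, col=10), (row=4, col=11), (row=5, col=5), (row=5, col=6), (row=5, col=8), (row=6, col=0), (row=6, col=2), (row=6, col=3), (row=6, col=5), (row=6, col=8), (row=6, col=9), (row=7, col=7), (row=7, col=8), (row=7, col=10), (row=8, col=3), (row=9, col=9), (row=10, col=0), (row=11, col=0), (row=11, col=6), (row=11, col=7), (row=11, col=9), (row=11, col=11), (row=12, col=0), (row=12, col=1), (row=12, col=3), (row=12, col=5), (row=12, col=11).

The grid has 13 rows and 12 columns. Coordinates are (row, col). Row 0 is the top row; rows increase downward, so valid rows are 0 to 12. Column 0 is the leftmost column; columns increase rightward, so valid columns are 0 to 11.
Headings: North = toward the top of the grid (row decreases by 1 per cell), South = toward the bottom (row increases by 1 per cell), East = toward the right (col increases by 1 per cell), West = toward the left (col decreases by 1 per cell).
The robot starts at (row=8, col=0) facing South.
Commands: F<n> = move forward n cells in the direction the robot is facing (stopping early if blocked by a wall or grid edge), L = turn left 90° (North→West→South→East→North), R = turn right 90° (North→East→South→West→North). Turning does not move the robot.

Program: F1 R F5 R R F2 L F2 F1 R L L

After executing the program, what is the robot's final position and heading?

Start: (row=8, col=0), facing South
  F1: move forward 1, now at (row=9, col=0)
  R: turn right, now facing West
  F5: move forward 0/5 (blocked), now at (row=9, col=0)
  R: turn right, now facing North
  R: turn right, now facing East
  F2: move forward 2, now at (row=9, col=2)
  L: turn left, now facing North
  F2: move forward 2, now at (row=7, col=2)
  F1: move forward 0/1 (blocked), now at (row=7, col=2)
  R: turn right, now facing East
  L: turn left, now facing North
  L: turn left, now facing West
Final: (row=7, col=2), facing West

Answer: Final position: (row=7, col=2), facing West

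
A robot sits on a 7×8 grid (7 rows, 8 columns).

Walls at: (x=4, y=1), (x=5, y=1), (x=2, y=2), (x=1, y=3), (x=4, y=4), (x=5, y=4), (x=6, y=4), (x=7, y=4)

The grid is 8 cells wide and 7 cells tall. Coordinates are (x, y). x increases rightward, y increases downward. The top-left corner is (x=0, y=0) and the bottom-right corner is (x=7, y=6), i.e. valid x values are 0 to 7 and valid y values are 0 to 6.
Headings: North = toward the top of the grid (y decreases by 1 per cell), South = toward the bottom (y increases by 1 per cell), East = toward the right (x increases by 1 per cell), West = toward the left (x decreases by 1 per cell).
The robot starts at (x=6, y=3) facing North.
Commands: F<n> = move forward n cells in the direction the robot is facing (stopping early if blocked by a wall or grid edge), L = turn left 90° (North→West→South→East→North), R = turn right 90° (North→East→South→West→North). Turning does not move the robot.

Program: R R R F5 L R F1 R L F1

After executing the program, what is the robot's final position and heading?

Answer: Final position: (x=2, y=3), facing West

Derivation:
Start: (x=6, y=3), facing North
  R: turn right, now facing East
  R: turn right, now facing South
  R: turn right, now facing West
  F5: move forward 4/5 (blocked), now at (x=2, y=3)
  L: turn left, now facing South
  R: turn right, now facing West
  F1: move forward 0/1 (blocked), now at (x=2, y=3)
  R: turn right, now facing North
  L: turn left, now facing West
  F1: move forward 0/1 (blocked), now at (x=2, y=3)
Final: (x=2, y=3), facing West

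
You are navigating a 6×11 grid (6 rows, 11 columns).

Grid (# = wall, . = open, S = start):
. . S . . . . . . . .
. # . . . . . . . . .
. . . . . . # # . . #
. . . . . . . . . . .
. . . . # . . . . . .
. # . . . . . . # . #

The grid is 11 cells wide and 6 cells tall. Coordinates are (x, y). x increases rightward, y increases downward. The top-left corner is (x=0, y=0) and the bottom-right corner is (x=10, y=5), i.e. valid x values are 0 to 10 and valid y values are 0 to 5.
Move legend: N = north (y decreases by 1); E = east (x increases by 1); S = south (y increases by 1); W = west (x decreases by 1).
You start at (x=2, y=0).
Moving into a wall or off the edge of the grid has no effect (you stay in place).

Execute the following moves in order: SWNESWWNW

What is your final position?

Answer: Final position: (x=1, y=0)

Derivation:
Start: (x=2, y=0)
  S (south): (x=2, y=0) -> (x=2, y=1)
  W (west): blocked, stay at (x=2, y=1)
  N (north): (x=2, y=1) -> (x=2, y=0)
  E (east): (x=2, y=0) -> (x=3, y=0)
  S (south): (x=3, y=0) -> (x=3, y=1)
  W (west): (x=3, y=1) -> (x=2, y=1)
  W (west): blocked, stay at (x=2, y=1)
  N (north): (x=2, y=1) -> (x=2, y=0)
  W (west): (x=2, y=0) -> (x=1, y=0)
Final: (x=1, y=0)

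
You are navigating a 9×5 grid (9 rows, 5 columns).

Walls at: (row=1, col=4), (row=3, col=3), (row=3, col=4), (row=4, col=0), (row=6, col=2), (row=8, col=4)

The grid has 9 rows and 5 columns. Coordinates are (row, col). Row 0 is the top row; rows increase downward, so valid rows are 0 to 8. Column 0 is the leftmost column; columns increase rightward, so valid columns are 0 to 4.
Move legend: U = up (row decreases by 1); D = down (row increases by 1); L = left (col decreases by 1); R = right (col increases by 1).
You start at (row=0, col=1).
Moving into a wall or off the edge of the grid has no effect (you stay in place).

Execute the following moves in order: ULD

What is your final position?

Answer: Final position: (row=1, col=0)

Derivation:
Start: (row=0, col=1)
  U (up): blocked, stay at (row=0, col=1)
  L (left): (row=0, col=1) -> (row=0, col=0)
  D (down): (row=0, col=0) -> (row=1, col=0)
Final: (row=1, col=0)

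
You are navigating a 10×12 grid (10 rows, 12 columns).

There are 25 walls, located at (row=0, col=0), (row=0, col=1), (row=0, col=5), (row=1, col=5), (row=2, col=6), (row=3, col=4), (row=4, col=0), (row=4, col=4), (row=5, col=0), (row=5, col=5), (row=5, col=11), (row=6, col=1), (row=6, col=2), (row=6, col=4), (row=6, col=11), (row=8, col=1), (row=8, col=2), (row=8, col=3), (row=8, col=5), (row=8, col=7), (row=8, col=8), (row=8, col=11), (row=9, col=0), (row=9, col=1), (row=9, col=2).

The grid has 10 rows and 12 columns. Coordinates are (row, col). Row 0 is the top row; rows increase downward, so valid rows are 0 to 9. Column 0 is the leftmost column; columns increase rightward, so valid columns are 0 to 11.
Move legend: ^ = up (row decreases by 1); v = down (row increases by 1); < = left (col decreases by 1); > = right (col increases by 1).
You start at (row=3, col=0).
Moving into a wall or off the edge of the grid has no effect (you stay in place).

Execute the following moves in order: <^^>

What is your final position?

Start: (row=3, col=0)
  < (left): blocked, stay at (row=3, col=0)
  ^ (up): (row=3, col=0) -> (row=2, col=0)
  ^ (up): (row=2, col=0) -> (row=1, col=0)
  > (right): (row=1, col=0) -> (row=1, col=1)
Final: (row=1, col=1)

Answer: Final position: (row=1, col=1)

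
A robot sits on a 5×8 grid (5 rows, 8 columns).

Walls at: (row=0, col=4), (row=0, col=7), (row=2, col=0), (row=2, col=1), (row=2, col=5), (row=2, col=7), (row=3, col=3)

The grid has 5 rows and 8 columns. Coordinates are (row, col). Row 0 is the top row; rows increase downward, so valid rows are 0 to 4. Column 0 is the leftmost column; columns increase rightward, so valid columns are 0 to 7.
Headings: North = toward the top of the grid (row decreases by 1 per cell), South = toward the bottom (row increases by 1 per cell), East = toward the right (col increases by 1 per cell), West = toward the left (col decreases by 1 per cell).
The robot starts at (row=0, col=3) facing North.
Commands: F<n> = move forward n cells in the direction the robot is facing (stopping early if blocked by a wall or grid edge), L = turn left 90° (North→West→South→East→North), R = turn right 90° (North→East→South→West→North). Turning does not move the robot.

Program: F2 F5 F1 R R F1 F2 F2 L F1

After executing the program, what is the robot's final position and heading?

Answer: Final position: (row=2, col=4), facing East

Derivation:
Start: (row=0, col=3), facing North
  F2: move forward 0/2 (blocked), now at (row=0, col=3)
  F5: move forward 0/5 (blocked), now at (row=0, col=3)
  F1: move forward 0/1 (blocked), now at (row=0, col=3)
  R: turn right, now facing East
  R: turn right, now facing South
  F1: move forward 1, now at (row=1, col=3)
  F2: move forward 1/2 (blocked), now at (row=2, col=3)
  F2: move forward 0/2 (blocked), now at (row=2, col=3)
  L: turn left, now facing East
  F1: move forward 1, now at (row=2, col=4)
Final: (row=2, col=4), facing East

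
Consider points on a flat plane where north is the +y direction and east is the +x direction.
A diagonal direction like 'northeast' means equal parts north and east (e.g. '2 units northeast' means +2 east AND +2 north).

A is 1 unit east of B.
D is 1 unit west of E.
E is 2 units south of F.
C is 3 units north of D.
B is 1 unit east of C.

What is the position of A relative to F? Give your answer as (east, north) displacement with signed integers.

Place F at the origin (east=0, north=0).
  E is 2 units south of F: delta (east=+0, north=-2); E at (east=0, north=-2).
  D is 1 unit west of E: delta (east=-1, north=+0); D at (east=-1, north=-2).
  C is 3 units north of D: delta (east=+0, north=+3); C at (east=-1, north=1).
  B is 1 unit east of C: delta (east=+1, north=+0); B at (east=0, north=1).
  A is 1 unit east of B: delta (east=+1, north=+0); A at (east=1, north=1).
Therefore A relative to F: (east=1, north=1).

Answer: A is at (east=1, north=1) relative to F.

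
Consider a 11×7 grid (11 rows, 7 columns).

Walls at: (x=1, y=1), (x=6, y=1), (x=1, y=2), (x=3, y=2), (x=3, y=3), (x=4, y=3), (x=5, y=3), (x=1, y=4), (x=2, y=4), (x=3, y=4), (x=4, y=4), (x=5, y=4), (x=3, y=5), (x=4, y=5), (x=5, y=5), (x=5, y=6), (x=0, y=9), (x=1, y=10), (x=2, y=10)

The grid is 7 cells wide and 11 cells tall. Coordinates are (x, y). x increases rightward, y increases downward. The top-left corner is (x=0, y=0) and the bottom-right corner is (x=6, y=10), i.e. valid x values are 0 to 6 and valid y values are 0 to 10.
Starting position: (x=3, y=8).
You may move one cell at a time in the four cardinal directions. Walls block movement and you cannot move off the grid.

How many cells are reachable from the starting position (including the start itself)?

BFS flood-fill from (x=3, y=8):
  Distance 0: (x=3, y=8)
  Distance 1: (x=3, y=7), (x=2, y=8), (x=4, y=8), (x=3, y=9)
  Distance 2: (x=3, y=6), (x=2, y=7), (x=4, y=7), (x=1, y=8), (x=5, y=8), (x=2, y=9), (x=4, y=9), (x=3, y=10)
  Distance 3: (x=2, y=6), (x=4, y=6), (x=1, y=7), (x=5, y=7), (x=0, y=8), (x=6, y=8), (x=1, y=9), (x=5, y=9), (x=4, y=10)
  Distance 4: (x=2, y=5), (x=1, y=6), (x=0, y=7), (x=6, y=7), (x=6, y=9), (x=5, y=10)
  Distance 5: (x=1, y=5), (x=0, y=6), (x=6, y=6), (x=6, y=10)
  Distance 6: (x=0, y=5), (x=6, y=5)
  Distance 7: (x=0, y=4), (x=6, y=4)
  Distance 8: (x=0, y=3), (x=6, y=3)
  Distance 9: (x=0, y=2), (x=6, y=2), (x=1, y=3)
  Distance 10: (x=0, y=1), (x=5, y=2), (x=2, y=3)
  Distance 11: (x=0, y=0), (x=5, y=1), (x=2, y=2), (x=4, y=2)
  Distance 12: (x=1, y=0), (x=5, y=0), (x=2, y=1), (x=4, y=1)
  Distance 13: (x=2, y=0), (x=4, y=0), (x=6, y=0), (x=3, y=1)
  Distance 14: (x=3, y=0)
Total reachable: 57 (grid has 58 open cells total)

Answer: Reachable cells: 57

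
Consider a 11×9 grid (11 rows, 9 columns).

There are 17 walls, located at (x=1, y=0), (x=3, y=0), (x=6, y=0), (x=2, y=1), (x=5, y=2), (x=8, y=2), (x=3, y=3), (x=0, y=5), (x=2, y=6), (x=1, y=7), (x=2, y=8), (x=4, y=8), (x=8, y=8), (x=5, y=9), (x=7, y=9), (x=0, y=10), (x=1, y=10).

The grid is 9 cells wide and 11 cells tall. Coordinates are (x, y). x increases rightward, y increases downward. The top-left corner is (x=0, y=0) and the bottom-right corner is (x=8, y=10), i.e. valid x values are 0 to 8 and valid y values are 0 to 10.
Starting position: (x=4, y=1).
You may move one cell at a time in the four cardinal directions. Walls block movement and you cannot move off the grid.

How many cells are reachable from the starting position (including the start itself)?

Answer: Reachable cells: 81

Derivation:
BFS flood-fill from (x=4, y=1):
  Distance 0: (x=4, y=1)
  Distance 1: (x=4, y=0), (x=3, y=1), (x=5, y=1), (x=4, y=2)
  Distance 2: (x=5, y=0), (x=6, y=1), (x=3, y=2), (x=4, y=3)
  Distance 3: (x=7, y=1), (x=2, y=2), (x=6, y=2), (x=5, y=3), (x=4, y=4)
  Distance 4: (x=7, y=0), (x=8, y=1), (x=1, y=2), (x=7, y=2), (x=2, y=3), (x=6, y=3), (x=3, y=4), (x=5, y=4), (x=4, y=5)
  Distance 5: (x=8, y=0), (x=1, y=1), (x=0, y=2), (x=1, y=3), (x=7, y=3), (x=2, y=4), (x=6, y=4), (x=3, y=5), (x=5, y=5), (x=4, y=6)
  Distance 6: (x=0, y=1), (x=0, y=3), (x=8, y=3), (x=1, y=4), (x=7, y=4), (x=2, y=5), (x=6, y=5), (x=3, y=6), (x=5, y=6), (x=4, y=7)
  Distance 7: (x=0, y=0), (x=0, y=4), (x=8, y=4), (x=1, y=5), (x=7, y=5), (x=6, y=6), (x=3, y=7), (x=5, y=7)
  Distance 8: (x=8, y=5), (x=1, y=6), (x=7, y=6), (x=2, y=7), (x=6, y=7), (x=3, y=8), (x=5, y=8)
  Distance 9: (x=0, y=6), (x=8, y=6), (x=7, y=7), (x=6, y=8), (x=3, y=9)
  Distance 10: (x=0, y=7), (x=8, y=7), (x=7, y=8), (x=2, y=9), (x=4, y=9), (x=6, y=9), (x=3, y=10)
  Distance 11: (x=0, y=8), (x=1, y=9), (x=2, y=10), (x=4, y=10), (x=6, y=10)
  Distance 12: (x=1, y=8), (x=0, y=9), (x=5, y=10), (x=7, y=10)
  Distance 13: (x=8, y=10)
  Distance 14: (x=8, y=9)
Total reachable: 81 (grid has 82 open cells total)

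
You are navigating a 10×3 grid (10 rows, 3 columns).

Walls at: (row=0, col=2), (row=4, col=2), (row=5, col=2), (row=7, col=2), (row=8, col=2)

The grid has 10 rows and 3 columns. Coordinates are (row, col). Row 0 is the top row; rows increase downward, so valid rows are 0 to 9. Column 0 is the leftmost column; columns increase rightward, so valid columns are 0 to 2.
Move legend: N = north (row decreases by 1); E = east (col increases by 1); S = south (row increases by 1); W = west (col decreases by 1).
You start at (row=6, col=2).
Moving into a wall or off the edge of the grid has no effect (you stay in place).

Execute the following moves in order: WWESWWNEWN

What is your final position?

Start: (row=6, col=2)
  W (west): (row=6, col=2) -> (row=6, col=1)
  W (west): (row=6, col=1) -> (row=6, col=0)
  E (east): (row=6, col=0) -> (row=6, col=1)
  S (south): (row=6, col=1) -> (row=7, col=1)
  W (west): (row=7, col=1) -> (row=7, col=0)
  W (west): blocked, stay at (row=7, col=0)
  N (north): (row=7, col=0) -> (row=6, col=0)
  E (east): (row=6, col=0) -> (row=6, col=1)
  W (west): (row=6, col=1) -> (row=6, col=0)
  N (north): (row=6, col=0) -> (row=5, col=0)
Final: (row=5, col=0)

Answer: Final position: (row=5, col=0)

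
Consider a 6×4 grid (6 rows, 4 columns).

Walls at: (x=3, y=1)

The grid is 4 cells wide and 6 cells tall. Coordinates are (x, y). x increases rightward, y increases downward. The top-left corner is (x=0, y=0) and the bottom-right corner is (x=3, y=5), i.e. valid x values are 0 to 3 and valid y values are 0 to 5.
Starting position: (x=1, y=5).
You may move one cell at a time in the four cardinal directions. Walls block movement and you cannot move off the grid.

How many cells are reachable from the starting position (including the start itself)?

Answer: Reachable cells: 23

Derivation:
BFS flood-fill from (x=1, y=5):
  Distance 0: (x=1, y=5)
  Distance 1: (x=1, y=4), (x=0, y=5), (x=2, y=5)
  Distance 2: (x=1, y=3), (x=0, y=4), (x=2, y=4), (x=3, y=5)
  Distance 3: (x=1, y=2), (x=0, y=3), (x=2, y=3), (x=3, y=4)
  Distance 4: (x=1, y=1), (x=0, y=2), (x=2, y=2), (x=3, y=3)
  Distance 5: (x=1, y=0), (x=0, y=1), (x=2, y=1), (x=3, y=2)
  Distance 6: (x=0, y=0), (x=2, y=0)
  Distance 7: (x=3, y=0)
Total reachable: 23 (grid has 23 open cells total)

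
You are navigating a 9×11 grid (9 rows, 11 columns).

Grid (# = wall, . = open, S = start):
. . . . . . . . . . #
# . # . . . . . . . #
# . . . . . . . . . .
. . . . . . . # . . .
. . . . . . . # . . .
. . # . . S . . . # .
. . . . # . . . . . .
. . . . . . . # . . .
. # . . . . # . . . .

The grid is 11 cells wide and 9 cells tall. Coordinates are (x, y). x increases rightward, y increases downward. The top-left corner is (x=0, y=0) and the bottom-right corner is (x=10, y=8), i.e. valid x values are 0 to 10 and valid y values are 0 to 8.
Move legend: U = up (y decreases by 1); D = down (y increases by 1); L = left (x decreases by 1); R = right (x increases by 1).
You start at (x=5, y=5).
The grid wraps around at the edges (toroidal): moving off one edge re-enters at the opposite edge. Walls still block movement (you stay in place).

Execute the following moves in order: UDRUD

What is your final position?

Answer: Final position: (x=6, y=5)

Derivation:
Start: (x=5, y=5)
  U (up): (x=5, y=5) -> (x=5, y=4)
  D (down): (x=5, y=4) -> (x=5, y=5)
  R (right): (x=5, y=5) -> (x=6, y=5)
  U (up): (x=6, y=5) -> (x=6, y=4)
  D (down): (x=6, y=4) -> (x=6, y=5)
Final: (x=6, y=5)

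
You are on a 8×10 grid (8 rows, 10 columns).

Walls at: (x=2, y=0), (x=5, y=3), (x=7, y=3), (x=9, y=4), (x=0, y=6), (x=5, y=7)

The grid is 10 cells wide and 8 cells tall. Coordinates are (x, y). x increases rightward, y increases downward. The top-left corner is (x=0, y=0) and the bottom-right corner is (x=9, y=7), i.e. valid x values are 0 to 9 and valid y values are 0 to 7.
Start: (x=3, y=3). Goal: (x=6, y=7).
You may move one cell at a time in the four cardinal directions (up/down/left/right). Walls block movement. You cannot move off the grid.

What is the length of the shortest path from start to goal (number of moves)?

BFS from (x=3, y=3) until reaching (x=6, y=7):
  Distance 0: (x=3, y=3)
  Distance 1: (x=3, y=2), (x=2, y=3), (x=4, y=3), (x=3, y=4)
  Distance 2: (x=3, y=1), (x=2, y=2), (x=4, y=2), (x=1, y=3), (x=2, y=4), (x=4, y=4), (x=3, y=5)
  Distance 3: (x=3, y=0), (x=2, y=1), (x=4, y=1), (x=1, y=2), (x=5, y=2), (x=0, y=3), (x=1, y=4), (x=5, y=4), (x=2, y=5), (x=4, y=5), (x=3, y=6)
  Distance 4: (x=4, y=0), (x=1, y=1), (x=5, y=1), (x=0, y=2), (x=6, y=2), (x=0, y=4), (x=6, y=4), (x=1, y=5), (x=5, y=5), (x=2, y=6), (x=4, y=6), (x=3, y=7)
  Distance 5: (x=1, y=0), (x=5, y=0), (x=0, y=1), (x=6, y=1), (x=7, y=2), (x=6, y=3), (x=7, y=4), (x=0, y=5), (x=6, y=5), (x=1, y=6), (x=5, y=6), (x=2, y=7), (x=4, y=7)
  Distance 6: (x=0, y=0), (x=6, y=0), (x=7, y=1), (x=8, y=2), (x=8, y=4), (x=7, y=5), (x=6, y=6), (x=1, y=7)
  Distance 7: (x=7, y=0), (x=8, y=1), (x=9, y=2), (x=8, y=3), (x=8, y=5), (x=7, y=6), (x=0, y=7), (x=6, y=7)  <- goal reached here
One shortest path (7 moves): (x=3, y=3) -> (x=4, y=3) -> (x=4, y=4) -> (x=5, y=4) -> (x=6, y=4) -> (x=6, y=5) -> (x=6, y=6) -> (x=6, y=7)

Answer: Shortest path length: 7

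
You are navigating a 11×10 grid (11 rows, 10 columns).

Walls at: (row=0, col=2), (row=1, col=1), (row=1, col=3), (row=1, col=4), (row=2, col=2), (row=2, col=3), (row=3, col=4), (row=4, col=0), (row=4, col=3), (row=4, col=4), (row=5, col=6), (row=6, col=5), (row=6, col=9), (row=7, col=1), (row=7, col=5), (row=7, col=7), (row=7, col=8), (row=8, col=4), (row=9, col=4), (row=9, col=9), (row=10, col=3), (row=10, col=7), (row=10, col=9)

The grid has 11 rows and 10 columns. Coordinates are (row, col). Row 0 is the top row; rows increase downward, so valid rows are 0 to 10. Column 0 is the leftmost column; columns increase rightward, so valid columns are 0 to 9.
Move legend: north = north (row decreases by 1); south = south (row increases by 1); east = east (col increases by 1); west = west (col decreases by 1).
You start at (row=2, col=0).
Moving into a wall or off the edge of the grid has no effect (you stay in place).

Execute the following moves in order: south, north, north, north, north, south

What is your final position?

Answer: Final position: (row=1, col=0)

Derivation:
Start: (row=2, col=0)
  south (south): (row=2, col=0) -> (row=3, col=0)
  north (north): (row=3, col=0) -> (row=2, col=0)
  north (north): (row=2, col=0) -> (row=1, col=0)
  north (north): (row=1, col=0) -> (row=0, col=0)
  north (north): blocked, stay at (row=0, col=0)
  south (south): (row=0, col=0) -> (row=1, col=0)
Final: (row=1, col=0)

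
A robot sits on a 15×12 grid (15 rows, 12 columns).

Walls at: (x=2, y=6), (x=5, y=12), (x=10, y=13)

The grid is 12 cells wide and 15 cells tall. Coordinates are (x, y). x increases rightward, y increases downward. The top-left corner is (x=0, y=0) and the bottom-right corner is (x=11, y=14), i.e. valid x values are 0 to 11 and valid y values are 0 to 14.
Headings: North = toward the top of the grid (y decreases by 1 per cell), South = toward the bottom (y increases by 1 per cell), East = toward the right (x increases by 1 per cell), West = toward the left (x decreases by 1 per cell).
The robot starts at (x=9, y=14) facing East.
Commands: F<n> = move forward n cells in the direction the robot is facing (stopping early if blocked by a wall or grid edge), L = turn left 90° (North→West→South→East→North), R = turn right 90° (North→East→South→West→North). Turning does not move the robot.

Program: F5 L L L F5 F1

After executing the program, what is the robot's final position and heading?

Start: (x=9, y=14), facing East
  F5: move forward 2/5 (blocked), now at (x=11, y=14)
  L: turn left, now facing North
  L: turn left, now facing West
  L: turn left, now facing South
  F5: move forward 0/5 (blocked), now at (x=11, y=14)
  F1: move forward 0/1 (blocked), now at (x=11, y=14)
Final: (x=11, y=14), facing South

Answer: Final position: (x=11, y=14), facing South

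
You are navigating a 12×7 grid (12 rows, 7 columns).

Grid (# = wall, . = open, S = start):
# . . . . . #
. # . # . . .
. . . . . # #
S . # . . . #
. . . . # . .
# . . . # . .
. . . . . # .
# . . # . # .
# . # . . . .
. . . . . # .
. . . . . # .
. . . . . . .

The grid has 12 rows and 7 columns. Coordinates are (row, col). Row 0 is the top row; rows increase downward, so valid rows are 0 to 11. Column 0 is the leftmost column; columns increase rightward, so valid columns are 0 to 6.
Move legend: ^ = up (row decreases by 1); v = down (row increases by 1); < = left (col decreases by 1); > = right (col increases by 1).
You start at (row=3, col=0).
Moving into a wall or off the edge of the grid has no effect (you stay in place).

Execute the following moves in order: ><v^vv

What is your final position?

Start: (row=3, col=0)
  > (right): (row=3, col=0) -> (row=3, col=1)
  < (left): (row=3, col=1) -> (row=3, col=0)
  v (down): (row=3, col=0) -> (row=4, col=0)
  ^ (up): (row=4, col=0) -> (row=3, col=0)
  v (down): (row=3, col=0) -> (row=4, col=0)
  v (down): blocked, stay at (row=4, col=0)
Final: (row=4, col=0)

Answer: Final position: (row=4, col=0)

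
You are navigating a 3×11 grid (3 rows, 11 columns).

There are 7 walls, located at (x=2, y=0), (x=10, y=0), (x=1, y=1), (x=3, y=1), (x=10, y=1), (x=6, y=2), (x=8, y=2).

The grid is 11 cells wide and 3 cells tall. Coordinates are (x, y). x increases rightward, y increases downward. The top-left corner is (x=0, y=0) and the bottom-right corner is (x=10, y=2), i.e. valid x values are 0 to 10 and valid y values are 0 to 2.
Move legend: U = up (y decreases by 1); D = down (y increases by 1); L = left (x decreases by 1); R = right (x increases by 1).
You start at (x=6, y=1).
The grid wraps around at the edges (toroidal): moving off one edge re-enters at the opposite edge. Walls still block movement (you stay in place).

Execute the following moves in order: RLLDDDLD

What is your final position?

Start: (x=6, y=1)
  R (right): (x=6, y=1) -> (x=7, y=1)
  L (left): (x=7, y=1) -> (x=6, y=1)
  L (left): (x=6, y=1) -> (x=5, y=1)
  D (down): (x=5, y=1) -> (x=5, y=2)
  D (down): (x=5, y=2) -> (x=5, y=0)
  D (down): (x=5, y=0) -> (x=5, y=1)
  L (left): (x=5, y=1) -> (x=4, y=1)
  D (down): (x=4, y=1) -> (x=4, y=2)
Final: (x=4, y=2)

Answer: Final position: (x=4, y=2)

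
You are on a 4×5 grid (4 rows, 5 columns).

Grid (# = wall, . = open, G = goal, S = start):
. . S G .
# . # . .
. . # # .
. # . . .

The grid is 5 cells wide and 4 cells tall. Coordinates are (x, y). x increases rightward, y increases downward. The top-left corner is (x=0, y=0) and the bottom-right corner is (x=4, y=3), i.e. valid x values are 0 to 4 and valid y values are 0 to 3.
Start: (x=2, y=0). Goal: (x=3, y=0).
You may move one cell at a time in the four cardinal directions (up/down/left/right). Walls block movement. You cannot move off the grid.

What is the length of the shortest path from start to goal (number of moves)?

BFS from (x=2, y=0) until reaching (x=3, y=0):
  Distance 0: (x=2, y=0)
  Distance 1: (x=1, y=0), (x=3, y=0)  <- goal reached here
One shortest path (1 moves): (x=2, y=0) -> (x=3, y=0)

Answer: Shortest path length: 1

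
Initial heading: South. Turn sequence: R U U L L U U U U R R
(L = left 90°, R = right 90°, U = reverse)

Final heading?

Answer: Final heading: West

Derivation:
Start: South
  R (right (90° clockwise)) -> West
  U (U-turn (180°)) -> East
  U (U-turn (180°)) -> West
  L (left (90° counter-clockwise)) -> South
  L (left (90° counter-clockwise)) -> East
  U (U-turn (180°)) -> West
  U (U-turn (180°)) -> East
  U (U-turn (180°)) -> West
  U (U-turn (180°)) -> East
  R (right (90° clockwise)) -> South
  R (right (90° clockwise)) -> West
Final: West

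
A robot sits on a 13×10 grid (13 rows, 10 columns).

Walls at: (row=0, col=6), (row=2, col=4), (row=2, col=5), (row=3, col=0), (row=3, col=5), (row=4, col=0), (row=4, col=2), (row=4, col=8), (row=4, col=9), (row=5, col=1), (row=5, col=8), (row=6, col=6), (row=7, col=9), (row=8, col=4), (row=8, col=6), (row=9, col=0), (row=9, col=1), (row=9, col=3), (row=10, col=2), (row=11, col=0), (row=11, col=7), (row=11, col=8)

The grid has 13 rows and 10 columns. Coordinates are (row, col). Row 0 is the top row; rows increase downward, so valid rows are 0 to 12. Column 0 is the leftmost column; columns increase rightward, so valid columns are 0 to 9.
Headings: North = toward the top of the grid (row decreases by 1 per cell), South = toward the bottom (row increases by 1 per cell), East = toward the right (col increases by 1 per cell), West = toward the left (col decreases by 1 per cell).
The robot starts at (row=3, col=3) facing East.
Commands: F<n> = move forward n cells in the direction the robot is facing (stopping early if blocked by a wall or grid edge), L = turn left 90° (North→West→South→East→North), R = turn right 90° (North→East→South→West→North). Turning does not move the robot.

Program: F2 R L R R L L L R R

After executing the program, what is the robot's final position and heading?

Answer: Final position: (row=3, col=4), facing South

Derivation:
Start: (row=3, col=3), facing East
  F2: move forward 1/2 (blocked), now at (row=3, col=4)
  R: turn right, now facing South
  L: turn left, now facing East
  R: turn right, now facing South
  R: turn right, now facing West
  L: turn left, now facing South
  L: turn left, now facing East
  L: turn left, now facing North
  R: turn right, now facing East
  R: turn right, now facing South
Final: (row=3, col=4), facing South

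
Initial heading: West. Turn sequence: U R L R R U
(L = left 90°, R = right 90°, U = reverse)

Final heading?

Answer: Final heading: East

Derivation:
Start: West
  U (U-turn (180°)) -> East
  R (right (90° clockwise)) -> South
  L (left (90° counter-clockwise)) -> East
  R (right (90° clockwise)) -> South
  R (right (90° clockwise)) -> West
  U (U-turn (180°)) -> East
Final: East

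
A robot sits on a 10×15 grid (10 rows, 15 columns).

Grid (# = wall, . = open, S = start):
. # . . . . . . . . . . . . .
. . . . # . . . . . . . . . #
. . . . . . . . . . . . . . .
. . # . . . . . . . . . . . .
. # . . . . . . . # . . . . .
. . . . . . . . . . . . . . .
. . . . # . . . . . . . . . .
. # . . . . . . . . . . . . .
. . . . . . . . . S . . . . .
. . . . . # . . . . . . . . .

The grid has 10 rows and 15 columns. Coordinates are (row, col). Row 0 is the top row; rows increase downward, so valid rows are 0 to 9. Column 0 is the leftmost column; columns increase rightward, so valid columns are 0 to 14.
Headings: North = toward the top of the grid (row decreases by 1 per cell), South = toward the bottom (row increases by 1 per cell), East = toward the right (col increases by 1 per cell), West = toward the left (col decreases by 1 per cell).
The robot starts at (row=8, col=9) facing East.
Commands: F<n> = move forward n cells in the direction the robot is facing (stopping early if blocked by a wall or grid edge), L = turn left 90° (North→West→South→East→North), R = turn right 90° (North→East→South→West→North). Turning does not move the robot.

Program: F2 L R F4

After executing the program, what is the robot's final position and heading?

Answer: Final position: (row=8, col=14), facing East

Derivation:
Start: (row=8, col=9), facing East
  F2: move forward 2, now at (row=8, col=11)
  L: turn left, now facing North
  R: turn right, now facing East
  F4: move forward 3/4 (blocked), now at (row=8, col=14)
Final: (row=8, col=14), facing East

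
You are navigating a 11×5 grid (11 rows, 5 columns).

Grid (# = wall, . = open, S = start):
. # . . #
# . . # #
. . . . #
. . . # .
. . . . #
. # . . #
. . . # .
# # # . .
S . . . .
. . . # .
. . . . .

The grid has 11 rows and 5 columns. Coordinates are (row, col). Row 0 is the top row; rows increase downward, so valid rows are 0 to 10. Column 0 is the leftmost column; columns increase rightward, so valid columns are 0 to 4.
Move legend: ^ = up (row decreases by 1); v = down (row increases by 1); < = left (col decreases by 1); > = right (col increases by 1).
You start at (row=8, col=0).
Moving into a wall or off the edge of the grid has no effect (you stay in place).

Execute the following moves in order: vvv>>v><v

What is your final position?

Answer: Final position: (row=10, col=2)

Derivation:
Start: (row=8, col=0)
  v (down): (row=8, col=0) -> (row=9, col=0)
  v (down): (row=9, col=0) -> (row=10, col=0)
  v (down): blocked, stay at (row=10, col=0)
  > (right): (row=10, col=0) -> (row=10, col=1)
  > (right): (row=10, col=1) -> (row=10, col=2)
  v (down): blocked, stay at (row=10, col=2)
  > (right): (row=10, col=2) -> (row=10, col=3)
  < (left): (row=10, col=3) -> (row=10, col=2)
  v (down): blocked, stay at (row=10, col=2)
Final: (row=10, col=2)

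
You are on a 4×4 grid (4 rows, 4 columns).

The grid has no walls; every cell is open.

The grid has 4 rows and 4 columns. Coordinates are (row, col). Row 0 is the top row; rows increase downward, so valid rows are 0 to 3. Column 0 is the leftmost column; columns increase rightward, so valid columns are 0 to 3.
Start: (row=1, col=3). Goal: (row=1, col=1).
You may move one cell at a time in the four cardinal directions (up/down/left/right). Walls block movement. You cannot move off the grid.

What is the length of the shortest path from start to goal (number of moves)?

BFS from (row=1, col=3) until reaching (row=1, col=1):
  Distance 0: (row=1, col=3)
  Distance 1: (row=0, col=3), (row=1, col=2), (row=2, col=3)
  Distance 2: (row=0, col=2), (row=1, col=1), (row=2, col=2), (row=3, col=3)  <- goal reached here
One shortest path (2 moves): (row=1, col=3) -> (row=1, col=2) -> (row=1, col=1)

Answer: Shortest path length: 2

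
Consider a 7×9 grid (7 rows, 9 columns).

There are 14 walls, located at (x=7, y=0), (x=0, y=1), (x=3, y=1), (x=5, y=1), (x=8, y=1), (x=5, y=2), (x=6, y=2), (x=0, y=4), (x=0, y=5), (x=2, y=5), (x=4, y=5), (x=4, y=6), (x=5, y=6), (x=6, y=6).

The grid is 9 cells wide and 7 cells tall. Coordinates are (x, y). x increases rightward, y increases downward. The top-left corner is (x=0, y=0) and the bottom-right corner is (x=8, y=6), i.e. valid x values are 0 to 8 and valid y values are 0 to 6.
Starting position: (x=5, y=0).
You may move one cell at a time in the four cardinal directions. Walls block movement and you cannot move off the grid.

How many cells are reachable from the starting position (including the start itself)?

Answer: Reachable cells: 48

Derivation:
BFS flood-fill from (x=5, y=0):
  Distance 0: (x=5, y=0)
  Distance 1: (x=4, y=0), (x=6, y=0)
  Distance 2: (x=3, y=0), (x=4, y=1), (x=6, y=1)
  Distance 3: (x=2, y=0), (x=7, y=1), (x=4, y=2)
  Distance 4: (x=1, y=0), (x=2, y=1), (x=3, y=2), (x=7, y=2), (x=4, y=3)
  Distance 5: (x=0, y=0), (x=1, y=1), (x=2, y=2), (x=8, y=2), (x=3, y=3), (x=5, y=3), (x=7, y=3), (x=4, y=4)
  Distance 6: (x=1, y=2), (x=2, y=3), (x=6, y=3), (x=8, y=3), (x=3, y=4), (x=5, y=4), (x=7, y=4)
  Distance 7: (x=0, y=2), (x=1, y=3), (x=2, y=4), (x=6, y=4), (x=8, y=4), (x=3, y=5), (x=5, y=5), (x=7, y=5)
  Distance 8: (x=0, y=3), (x=1, y=4), (x=6, y=5), (x=8, y=5), (x=3, y=6), (x=7, y=6)
  Distance 9: (x=1, y=5), (x=2, y=6), (x=8, y=6)
  Distance 10: (x=1, y=6)
  Distance 11: (x=0, y=6)
Total reachable: 48 (grid has 49 open cells total)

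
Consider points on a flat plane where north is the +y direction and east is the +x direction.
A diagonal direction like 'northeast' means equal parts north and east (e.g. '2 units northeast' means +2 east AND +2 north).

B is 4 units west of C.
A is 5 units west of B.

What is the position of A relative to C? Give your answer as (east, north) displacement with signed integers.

Place C at the origin (east=0, north=0).
  B is 4 units west of C: delta (east=-4, north=+0); B at (east=-4, north=0).
  A is 5 units west of B: delta (east=-5, north=+0); A at (east=-9, north=0).
Therefore A relative to C: (east=-9, north=0).

Answer: A is at (east=-9, north=0) relative to C.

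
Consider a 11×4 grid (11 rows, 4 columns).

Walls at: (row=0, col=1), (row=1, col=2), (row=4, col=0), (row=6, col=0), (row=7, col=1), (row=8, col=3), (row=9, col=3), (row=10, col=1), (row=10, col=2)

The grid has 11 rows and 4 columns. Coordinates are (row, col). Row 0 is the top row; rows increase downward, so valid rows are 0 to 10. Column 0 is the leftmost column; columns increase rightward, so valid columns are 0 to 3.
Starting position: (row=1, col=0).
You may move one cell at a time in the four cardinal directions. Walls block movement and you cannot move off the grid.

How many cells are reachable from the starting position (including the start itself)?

BFS flood-fill from (row=1, col=0):
  Distance 0: (row=1, col=0)
  Distance 1: (row=0, col=0), (row=1, col=1), (row=2, col=0)
  Distance 2: (row=2, col=1), (row=3, col=0)
  Distance 3: (row=2, col=2), (row=3, col=1)
  Distance 4: (row=2, col=3), (row=3, col=2), (row=4, col=1)
  Distance 5: (row=1, col=3), (row=3, col=3), (row=4, col=2), (row=5, col=1)
  Distance 6: (row=0, col=3), (row=4, col=3), (row=5, col=0), (row=5, col=2), (row=6, col=1)
  Distance 7: (row=0, col=2), (row=5, col=3), (row=6, col=2)
  Distance 8: (row=6, col=3), (row=7, col=2)
  Distance 9: (row=7, col=3), (row=8, col=2)
  Distance 10: (row=8, col=1), (row=9, col=2)
  Distance 11: (row=8, col=0), (row=9, col=1)
  Distance 12: (row=7, col=0), (row=9, col=0)
  Distance 13: (row=10, col=0)
Total reachable: 34 (grid has 35 open cells total)

Answer: Reachable cells: 34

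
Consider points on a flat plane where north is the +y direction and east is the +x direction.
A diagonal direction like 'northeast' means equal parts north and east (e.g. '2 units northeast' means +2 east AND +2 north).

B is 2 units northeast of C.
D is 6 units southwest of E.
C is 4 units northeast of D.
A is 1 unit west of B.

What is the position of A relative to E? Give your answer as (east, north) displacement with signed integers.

Answer: A is at (east=-1, north=0) relative to E.

Derivation:
Place E at the origin (east=0, north=0).
  D is 6 units southwest of E: delta (east=-6, north=-6); D at (east=-6, north=-6).
  C is 4 units northeast of D: delta (east=+4, north=+4); C at (east=-2, north=-2).
  B is 2 units northeast of C: delta (east=+2, north=+2); B at (east=0, north=0).
  A is 1 unit west of B: delta (east=-1, north=+0); A at (east=-1, north=0).
Therefore A relative to E: (east=-1, north=0).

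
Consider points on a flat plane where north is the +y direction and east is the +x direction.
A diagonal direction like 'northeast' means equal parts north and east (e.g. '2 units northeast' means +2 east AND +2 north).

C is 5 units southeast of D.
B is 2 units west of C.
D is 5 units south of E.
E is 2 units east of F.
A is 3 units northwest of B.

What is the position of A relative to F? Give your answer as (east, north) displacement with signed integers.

Answer: A is at (east=2, north=-7) relative to F.

Derivation:
Place F at the origin (east=0, north=0).
  E is 2 units east of F: delta (east=+2, north=+0); E at (east=2, north=0).
  D is 5 units south of E: delta (east=+0, north=-5); D at (east=2, north=-5).
  C is 5 units southeast of D: delta (east=+5, north=-5); C at (east=7, north=-10).
  B is 2 units west of C: delta (east=-2, north=+0); B at (east=5, north=-10).
  A is 3 units northwest of B: delta (east=-3, north=+3); A at (east=2, north=-7).
Therefore A relative to F: (east=2, north=-7).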